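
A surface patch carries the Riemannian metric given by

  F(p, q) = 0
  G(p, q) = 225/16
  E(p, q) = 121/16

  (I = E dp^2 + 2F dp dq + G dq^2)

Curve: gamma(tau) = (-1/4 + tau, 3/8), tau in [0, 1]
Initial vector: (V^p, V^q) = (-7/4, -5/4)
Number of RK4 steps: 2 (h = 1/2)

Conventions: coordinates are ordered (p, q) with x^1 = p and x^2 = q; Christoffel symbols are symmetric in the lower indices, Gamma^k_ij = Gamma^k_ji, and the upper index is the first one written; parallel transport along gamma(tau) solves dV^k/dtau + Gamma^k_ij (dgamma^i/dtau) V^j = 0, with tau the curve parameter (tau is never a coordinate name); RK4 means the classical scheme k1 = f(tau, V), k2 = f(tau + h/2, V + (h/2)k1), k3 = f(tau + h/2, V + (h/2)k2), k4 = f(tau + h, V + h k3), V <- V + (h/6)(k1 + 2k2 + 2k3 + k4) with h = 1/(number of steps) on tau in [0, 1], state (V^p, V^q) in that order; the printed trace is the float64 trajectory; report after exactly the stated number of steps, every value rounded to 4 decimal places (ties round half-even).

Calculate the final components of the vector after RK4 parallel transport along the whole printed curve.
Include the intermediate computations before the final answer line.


gamma'(tau) = (1, 0); f(tau, V)^k = -Gamma^k_ij(gamma(tau)) gamma'^i(tau) V^j; h = 1/2; intermediate values shown to 6 dp
curve data and Christoffel symbols at the stage parameters:
  tau = 0.000000: gamma = (-0.250000, 0.375000), gamma' = (1.000000, 0.000000); Gamma_ppp = 0.000000, Gamma_ppq = 0.000000, Gamma_pqq = 0.000000, Gamma_qpp = 0.000000, Gamma_qpq = 0.000000, Gamma_qqq = 0.000000
  tau = 0.250000: gamma = (0.000000, 0.375000), gamma' = (1.000000, 0.000000); Gamma_ppp = 0.000000, Gamma_ppq = 0.000000, Gamma_pqq = 0.000000, Gamma_qpp = 0.000000, Gamma_qpq = 0.000000, Gamma_qqq = 0.000000
  tau = 0.500000: gamma = (0.250000, 0.375000), gamma' = (1.000000, 0.000000); Gamma_ppp = 0.000000, Gamma_ppq = 0.000000, Gamma_pqq = 0.000000, Gamma_qpp = 0.000000, Gamma_qpq = 0.000000, Gamma_qqq = 0.000000
  tau = 0.750000: gamma = (0.500000, 0.375000), gamma' = (1.000000, 0.000000); Gamma_ppp = 0.000000, Gamma_ppq = 0.000000, Gamma_pqq = 0.000000, Gamma_qpp = 0.000000, Gamma_qpq = 0.000000, Gamma_qqq = 0.000000
  tau = 1.000000: gamma = (0.750000, 0.375000), gamma' = (1.000000, 0.000000); Gamma_ppp = 0.000000, Gamma_ppq = 0.000000, Gamma_pqq = 0.000000, Gamma_qpp = 0.000000, Gamma_qpq = 0.000000, Gamma_qqq = 0.000000
step 0: V^p = -1.7500, V^q = -1.2500
step 1: k1 = (0.000000, 0.000000), k2 = (0.000000, 0.000000), k3 = (0.000000, 0.000000), k4 = (0.000000, 0.000000); V <- V + (h/6)(k1 + 2k2 + 2k3 + k4): V^p = -1.7500, V^q = -1.2500
step 2: k1 = (0.000000, 0.000000), k2 = (0.000000, 0.000000), k3 = (0.000000, 0.000000), k4 = (0.000000, 0.000000); V <- V + (h/6)(k1 + 2k2 + 2k3 + k4): V^p = -1.7500, V^q = -1.2500

Answer: V^p = -1.7500, V^q = -1.2500


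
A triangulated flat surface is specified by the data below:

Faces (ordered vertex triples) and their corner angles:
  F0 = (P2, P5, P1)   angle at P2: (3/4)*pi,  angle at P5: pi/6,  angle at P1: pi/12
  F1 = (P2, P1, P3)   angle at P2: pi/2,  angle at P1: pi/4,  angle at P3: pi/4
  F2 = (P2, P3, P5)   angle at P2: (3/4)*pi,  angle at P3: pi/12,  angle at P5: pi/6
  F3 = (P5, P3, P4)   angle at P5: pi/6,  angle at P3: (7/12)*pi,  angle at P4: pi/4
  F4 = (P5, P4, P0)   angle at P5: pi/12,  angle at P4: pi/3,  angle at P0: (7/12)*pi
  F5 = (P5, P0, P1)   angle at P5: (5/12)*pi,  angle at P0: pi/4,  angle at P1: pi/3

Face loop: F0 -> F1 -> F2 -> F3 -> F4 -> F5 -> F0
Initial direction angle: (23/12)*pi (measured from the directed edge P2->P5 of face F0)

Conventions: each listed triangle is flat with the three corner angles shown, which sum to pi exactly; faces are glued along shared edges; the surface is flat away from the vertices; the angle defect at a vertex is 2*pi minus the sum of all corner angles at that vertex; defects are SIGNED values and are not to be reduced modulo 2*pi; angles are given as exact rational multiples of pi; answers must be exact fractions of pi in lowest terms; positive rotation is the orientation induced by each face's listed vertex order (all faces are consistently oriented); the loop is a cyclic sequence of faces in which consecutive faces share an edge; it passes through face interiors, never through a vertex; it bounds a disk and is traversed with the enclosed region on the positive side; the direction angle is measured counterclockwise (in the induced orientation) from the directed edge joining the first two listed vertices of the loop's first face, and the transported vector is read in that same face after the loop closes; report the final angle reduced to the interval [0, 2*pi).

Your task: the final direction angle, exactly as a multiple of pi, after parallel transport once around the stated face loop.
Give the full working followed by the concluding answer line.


enclosed vertex P2: corner angles sum to 2*pi, defect = 2*pi - 2*pi = 0
enclosed vertex P5: corner angles sum to pi, defect = 2*pi - pi = pi
holonomy = initial angle + sum of enclosed defects (mod 2*pi), positive in the induced orientation
final angle = (23/12)*pi + pi = (11/12)*pi (mod 2*pi)

Answer: final direction angle = (11/12)*pi


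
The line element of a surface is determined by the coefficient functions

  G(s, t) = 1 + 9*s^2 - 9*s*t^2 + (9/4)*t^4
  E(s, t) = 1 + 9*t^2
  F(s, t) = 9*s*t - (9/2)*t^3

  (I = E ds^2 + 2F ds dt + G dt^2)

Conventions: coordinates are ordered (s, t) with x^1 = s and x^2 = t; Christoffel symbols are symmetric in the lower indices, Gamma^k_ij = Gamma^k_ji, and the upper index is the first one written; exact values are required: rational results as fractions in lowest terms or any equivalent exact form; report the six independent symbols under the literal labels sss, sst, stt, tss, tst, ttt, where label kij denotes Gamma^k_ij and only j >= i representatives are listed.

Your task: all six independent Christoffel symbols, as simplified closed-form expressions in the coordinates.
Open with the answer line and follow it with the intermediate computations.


Answer: Gamma_sss = 0, Gamma_sst = 36*t/(36*s^2 - 36*s*t^2 + 9*t^4 + 36*t^2 + 4), Gamma_stt = -36*t^2/(36*s^2 - 36*s*t^2 + 9*t^4 + 36*t^2 + 4), Gamma_tss = 0, Gamma_tst = (36*s - 18*t^2)/(36*s^2 - 36*s*t^2 + 9*t^4 + 36*t^2 + 4), Gamma_ttt = (-36*s*t + 18*t^3)/(36*s^2 - 36*s*t^2 + 9*t^4 + 36*t^2 + 4)

E = 1 + 9*t^2; F = 9*s*t - (9/2)*t^3; G = 1 + 9*s^2 - 9*s*t^2 + (9/4)*t^4
Gamma^k_ij = (1/2) g^{kl} (d_i g_jl + d_j g_il - d_l g_ij), with g^inv = (1/(EG-F^2)) [[G, -F], [-F, E]]
first partials: E_s = 0, E_t = 18*t, F_s = 9*t, F_t = 9*s - (27/2)*t^2, G_s = 18*s - 9*t^2, G_t = -18*s*t + 9*t^3
D = EG - F^2 = 1 + 9*t^2 + 9*s^2 - 9*s*t^2 + (9/4)*t^4
expanded: Gamma^s_ss = (G E_s - 2F F_s + F E_t)/(2D), Gamma^s_st = (G E_t - F G_s)/(2D), Gamma^s_tt = (2G F_t - G G_s - F G_t)/(2D), Gamma^t_ss = (2E F_s - E E_t - F E_s)/(2D), Gamma^t_st = (E G_s - F E_t)/(2D), Gamma^t_tt = (E G_t - 2F F_t + F G_s)/(2D); substitute and cancel common factors


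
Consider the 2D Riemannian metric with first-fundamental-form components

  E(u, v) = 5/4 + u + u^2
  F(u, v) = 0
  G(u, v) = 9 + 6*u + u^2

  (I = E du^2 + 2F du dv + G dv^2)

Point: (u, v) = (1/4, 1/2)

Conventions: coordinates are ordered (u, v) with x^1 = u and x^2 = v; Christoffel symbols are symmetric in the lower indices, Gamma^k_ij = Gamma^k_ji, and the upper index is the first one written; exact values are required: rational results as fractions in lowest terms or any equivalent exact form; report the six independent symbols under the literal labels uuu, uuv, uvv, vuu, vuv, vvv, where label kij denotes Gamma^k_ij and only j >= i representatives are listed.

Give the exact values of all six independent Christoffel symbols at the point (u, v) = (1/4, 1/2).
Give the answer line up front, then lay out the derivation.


Answer: Gamma_uuu = 12/25, Gamma_uuv = 0, Gamma_uvv = -52/25, Gamma_vuu = 0, Gamma_vuv = 4/13, Gamma_vvv = 0

E = 25/16, F = 0, G = 169/16 at the point
E_u = 3/2, E_v = 0, F_u = 0, F_v = 0, G_u = 13/2, G_v = 0
EG - F^2 = 4225/256;  g^inv = (256/4225) * [[169/16, 0], [0, 25/16]]
first-kind symbols [ij,l] = (1/2)(d_i g_jl + d_j g_il - d_l g_ij): [uu,u] = E_u/2 = 3/4, [uu,v] = F_u - E_v/2 = 0, [uv,u] = E_v/2 = 0, [uv,v] = G_u/2 = 13/4, [vv,u] = F_v - G_u/2 = -13/4, [vv,v] = G_v/2 = 0
Gamma^u_ij = (G*[ij,u] - F*[ij,v])/(EG - F^2), Gamma^v_ij = (E*[ij,v] - F*[ij,u])/(EG - F^2)


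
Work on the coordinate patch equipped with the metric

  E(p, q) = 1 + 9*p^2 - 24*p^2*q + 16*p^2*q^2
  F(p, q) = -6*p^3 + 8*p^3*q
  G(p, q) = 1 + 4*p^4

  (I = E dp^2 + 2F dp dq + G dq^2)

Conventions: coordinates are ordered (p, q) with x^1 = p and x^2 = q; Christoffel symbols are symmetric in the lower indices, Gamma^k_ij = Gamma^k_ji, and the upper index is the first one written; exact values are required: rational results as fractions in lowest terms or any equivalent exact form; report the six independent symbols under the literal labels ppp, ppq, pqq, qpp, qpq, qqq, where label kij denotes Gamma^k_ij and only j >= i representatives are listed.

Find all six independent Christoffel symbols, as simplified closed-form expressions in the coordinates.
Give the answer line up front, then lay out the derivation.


Answer: Gamma_ppp = (16*p*q^2 - 24*p*q + 9*p)/(4*p^4 + 16*p^2*q^2 - 24*p^2*q + 9*p^2 + 1), Gamma_ppq = (16*p^2*q - 12*p^2)/(4*p^4 + 16*p^2*q^2 - 24*p^2*q + 9*p^2 + 1), Gamma_pqq = 0, Gamma_qpp = (8*p^2*q - 6*p^2)/(4*p^4 + 16*p^2*q^2 - 24*p^2*q + 9*p^2 + 1), Gamma_qpq = 8*p^3/(4*p^4 + 16*p^2*q^2 - 24*p^2*q + 9*p^2 + 1), Gamma_qqq = 0

E = 1 + 9*p^2 - 24*p^2*q + 16*p^2*q^2; F = -6*p^3 + 8*p^3*q; G = 1 + 4*p^4
Gamma^k_ij = (1/2) g^{kl} (d_i g_jl + d_j g_il - d_l g_ij), with g^inv = (1/(EG-F^2)) [[G, -F], [-F, E]]
first partials: E_p = 18*p - 48*p*q + 32*p*q^2, E_q = -24*p^2 + 32*p^2*q, F_p = -18*p^2 + 24*p^2*q, F_q = 8*p^3, G_p = 16*p^3, G_q = 0
D = EG - F^2 = 1 + 9*p^2 - 24*p^2*q + 16*p^2*q^2 + 4*p^4
expanded: Gamma^p_pp = (G E_p - 2F F_p + F E_q)/(2D), Gamma^p_pq = (G E_q - F G_p)/(2D), Gamma^p_qq = (2G F_q - G G_p - F G_q)/(2D), Gamma^q_pp = (2E F_p - E E_q - F E_p)/(2D), Gamma^q_pq = (E G_p - F E_q)/(2D), Gamma^q_qq = (E G_q - 2F F_q + F G_p)/(2D); substitute and cancel common factors


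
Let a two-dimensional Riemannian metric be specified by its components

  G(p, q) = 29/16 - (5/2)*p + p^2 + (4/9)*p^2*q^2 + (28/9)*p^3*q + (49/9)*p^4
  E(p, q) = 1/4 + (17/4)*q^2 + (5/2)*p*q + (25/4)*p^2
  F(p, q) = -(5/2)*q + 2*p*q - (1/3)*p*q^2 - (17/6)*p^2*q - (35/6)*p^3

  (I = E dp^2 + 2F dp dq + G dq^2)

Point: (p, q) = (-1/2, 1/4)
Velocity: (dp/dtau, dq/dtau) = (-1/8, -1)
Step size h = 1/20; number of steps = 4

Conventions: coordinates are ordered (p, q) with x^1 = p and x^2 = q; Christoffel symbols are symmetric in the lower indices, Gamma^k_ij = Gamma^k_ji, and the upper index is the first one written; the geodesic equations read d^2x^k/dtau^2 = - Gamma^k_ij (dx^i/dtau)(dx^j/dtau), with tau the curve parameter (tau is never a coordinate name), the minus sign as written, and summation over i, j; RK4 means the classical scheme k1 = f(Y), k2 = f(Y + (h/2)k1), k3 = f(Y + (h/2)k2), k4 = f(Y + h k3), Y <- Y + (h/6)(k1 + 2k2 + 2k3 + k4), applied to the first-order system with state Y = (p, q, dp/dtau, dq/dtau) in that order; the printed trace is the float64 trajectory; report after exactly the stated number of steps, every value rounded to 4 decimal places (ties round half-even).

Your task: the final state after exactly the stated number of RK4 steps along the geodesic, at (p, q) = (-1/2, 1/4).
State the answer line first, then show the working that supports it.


Answer: p = -0.5115, q = 0.0538, dp/dtau = 0.0039, dq/dtau = -0.9743

f(Y) = (dp/dtau, dq/dtau, -Gamma^p_ij Y'^i Y'^j, -Gamma^q_ij Y'^i Y'^j) with the Gammas evaluated at the stage position; h = 0.050000; intermediate values shown to 6 dp
step 0: p = -0.5000, q = 0.2500, dp/dtau = -0.1250, dq/dtau = -1.0000
step 1:
  k1: at (p, q) = (-0.500000, 0.250000), (dp/dtau, dq/dtau) = (-0.125000, -1.000000); Gamma_ppp = -1.800978, Gamma_ppq = 0.108711, Gamma_pqq = -0.751511, Gamma_qpp = -1.175524, Gamma_qpq = -0.785786, Gamma_qqq = -0.112706; k1 = (-0.125000, -1.000000, 0.752474, 0.327520)
  k2: at (p, q) = (-0.503125, 0.225000), (dp/dtau, dq/dtau) = (-0.106188, -0.991812); Gamma_ppp = -1.749546, Gamma_ppq = 0.095513, Gamma_pqq = -0.725594, Gamma_qpp = -1.123064, Gamma_qpq = -0.798709, Gamma_qqq = -0.088355; k2 = (-0.106188, -0.991812, 0.713369, 0.267816)
  k3: at (p, q) = (-0.502655, 0.225205), (dp/dtau, dq/dtau) = (-0.107166, -0.993305); Gamma_ppp = -1.751838, Gamma_ppq = 0.095447, Gamma_pqq = -0.727858, Gamma_qpp = -1.123245, Gamma_qpq = -0.798127, Gamma_qqq = -0.088894; k3 = (-0.107166, -0.993305, 0.717943, 0.270526)
  k4: at (p, q) = (-0.505358, 0.200335), (dp/dtau, dq/dtau) = (-0.089103, -0.986474); Gamma_ppp = -1.702915, Gamma_ppq = 0.083881, Gamma_pqq = -0.704096, Gamma_qpp = -1.074363, Gamma_qpq = -0.809727, Gamma_qqq = -0.066597; k4 = (-0.089103, -0.986474, 0.683952, 0.215683)
  Y <- Y + (h/6)(k1 + 2k2 + 2k3 + k4): p = -0.5053, q = 0.2004, dp/dtau = -0.0892, dq/dtau = -0.9865
step 2:
  k1: at (p, q) = (-0.505340, 0.200361), (dp/dtau, dq/dtau) = (-0.089175, -0.986501); Gamma_ppp = -1.703030, Gamma_ppq = 0.083884, Gamma_pqq = -0.704192, Gamma_qpp = -1.074401, Gamma_qpq = -0.809698, Gamma_qqq = -0.066629; k1 = (-0.089175, -0.986501, 0.684092, 0.215845)
  k2: at (p, q) = (-0.507569, 0.175698), (dp/dtau, dq/dtau) = (-0.072072, -0.981105); Gamma_ppp = -1.656787, Gamma_ppq = 0.073752, Gamma_pqq = -0.682778, Gamma_qpp = -1.028933, Gamma_qpq = -0.820050, Gamma_qqq = -0.046295; k2 = (-0.072072, -0.981105, 0.655395, 0.165879)
  k3: at (p, q) = (-0.507142, 0.175833), (dp/dtau, dq/dtau) = (-0.072790, -0.982354); Gamma_ppp = -1.658759, Gamma_ppq = 0.073490, Gamma_pqq = -0.684782, Gamma_qpp = -1.028783, Gamma_qpq = -0.819538, Gamma_qqq = -0.046581; k3 = (-0.072790, -0.982354, 0.659107, 0.167605)
  k4: at (p, q) = (-0.508980, 0.151243), (dp/dtau, dq/dtau) = (-0.056219, -0.978121); Gamma_ppp = -1.614479, Gamma_ppq = 0.064426, Gamma_pqq = -0.665181, Gamma_qpp = -0.986088, Gamma_qpq = -0.828893, Gamma_qqq = -0.027739; k4 = (-0.056219, -0.978121, 0.634409, 0.120816)
  Y <- Y + (h/6)(k1 + 2k2 + 2k3 + k4): p = -0.5090, q = 0.1513, dp/dtau = -0.0563, dq/dtau = -0.9781
step 3:
  k1: at (p, q) = (-0.508966, 0.151265), (dp/dtau, dq/dtau) = (-0.056279, -0.978137); Gamma_ppp = -1.614566, Gamma_ppq = 0.064422, Gamma_pqq = -0.665252, Gamma_qpp = -0.986111, Gamma_qpq = -0.828872, Gamma_qqq = -0.027758; k1 = (-0.056279, -0.978137, 0.634503, 0.120937)
  k2: at (p, q) = (-0.510373, 0.126811), (dp/dtau, dq/dtau) = (-0.040416, -0.975114); Gamma_ppp = -1.572385, Gamma_ppq = 0.056258, Gamma_pqq = -0.647617, Gamma_qpp = -0.946056, Gamma_qpq = -0.837265, Gamma_qqq = -0.010326; k2 = (-0.040416, -0.975114, 0.613919, 0.077358)
  k3: at (p, q) = (-0.509976, 0.126887), (dp/dtau, dq/dtau) = (-0.040931, -0.976203); Gamma_ppp = -1.574127, Gamma_ppq = 0.055845, Gamma_pqq = -0.649441, Gamma_qpp = -0.945653, Gamma_qpq = -0.836783, Gamma_qqq = -0.010420; k3 = (-0.040931, -0.976203, 0.617074, 0.078385)
  k4: at (p, q) = (-0.511013, 0.102454), (dp/dtau, dq/dtau) = (-0.025425, -0.974218); Gamma_ppp = -1.533512, Gamma_ppq = 0.048306, Gamma_pqq = -0.633397, Gamma_qpp = -0.907763, Gamma_qpq = -0.844360, Gamma_qqq = 0.005954; k4 = (-0.025425, -0.974218, 0.599756, 0.036764)
  Y <- Y + (h/6)(k1 + 2k2 + 2k3 + k4): p = -0.5110, q = 0.1025, dp/dtau = -0.0255, dq/dtau = -0.9742
step 4:
  k1: at (p, q) = (-0.511003, 0.102473), (dp/dtau, dq/dtau) = (-0.025477, -0.974227); Gamma_ppp = -1.533580, Gamma_ppq = 0.048299, Gamma_pqq = -0.633450, Gamma_qpp = -0.907777, Gamma_qpq = -0.844343, Gamma_qqq = 0.005943; k1 = (-0.025477, -0.974227, 0.599818, 0.036862)
  k2: at (p, q) = (-0.511640, 0.078117), (dp/dtau, dq/dtau) = (-0.010481, -0.973306); Gamma_ppp = -1.494646, Gamma_ppq = 0.041239, Gamma_pqq = -0.619122, Gamma_qpp = -0.871943, Gamma_qpq = -0.851107, Gamma_qqq = 0.021336; k2 = (-0.010481, -0.973306, 0.585833, -0.002751)
  k3: at (p, q) = (-0.511265, 0.078140), (dp/dtau, dq/dtau) = (-0.010831, -0.974296); Gamma_ppp = -1.496221, Gamma_ppq = 0.040701, Gamma_pqq = -0.620825, Gamma_qpp = -0.871334, Gamma_qpq = -0.850626, Gamma_qqq = 0.021397; k3 = (-0.010831, -0.974296, 0.588636, -0.002256)
  k4: at (p, q) = (-0.511544, 0.053758), (dp/dtau, dq/dtau) = (0.003955, -0.974340); Gamma_ppp = -1.458573, Gamma_ppq = 0.033891, Gamma_pqq = -0.607957, Gamma_qpp = -0.837183, Gamma_qpq = -0.856648, Gamma_qqq = 0.036091; k4 = (0.003955, -0.974340, 0.577441, -0.040851)
  Y <- Y + (h/6)(k1 + 2k2 + 2k3 + k4): p = -0.5115, q = 0.0538, dp/dtau = 0.0039, dq/dtau = -0.9743


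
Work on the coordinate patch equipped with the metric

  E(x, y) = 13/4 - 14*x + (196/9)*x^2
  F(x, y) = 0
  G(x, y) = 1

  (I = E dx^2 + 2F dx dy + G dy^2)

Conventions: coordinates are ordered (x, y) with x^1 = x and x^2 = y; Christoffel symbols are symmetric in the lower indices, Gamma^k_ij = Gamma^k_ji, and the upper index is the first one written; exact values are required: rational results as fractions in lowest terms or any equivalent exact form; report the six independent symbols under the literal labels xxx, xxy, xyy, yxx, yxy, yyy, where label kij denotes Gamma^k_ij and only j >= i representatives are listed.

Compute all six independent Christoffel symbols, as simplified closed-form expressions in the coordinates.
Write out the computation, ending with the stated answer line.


E = 13/4 - 14*x + (196/9)*x^2; F = 0; G = 1
Gamma^k_ij = (1/2) g^{kl} (d_i g_jl + d_j g_il - d_l g_ij), with g^inv = (1/(EG-F^2)) [[G, -F], [-F, E]]
first partials: E_x = -14 + (392/9)*x, E_y = 0, F_x = 0, F_y = 0, G_x = 0, G_y = 0
D = EG - F^2 = 13/4 - 14*x + (196/9)*x^2
expanded: Gamma^x_xx = (G E_x - 2F F_x + F E_y)/(2D), Gamma^x_xy = (G E_y - F G_x)/(2D), Gamma^x_yy = (2G F_y - G G_x - F G_y)/(2D), Gamma^y_xx = (2E F_x - E E_y - F E_x)/(2D), Gamma^y_xy = (E G_x - F E_y)/(2D), Gamma^y_yy = (E G_y - 2F F_y + F G_x)/(2D); substitute and cancel common factors

Answer: Gamma_xxx = (784*x - 252)/(784*x^2 - 504*x + 117), Gamma_xxy = 0, Gamma_xyy = 0, Gamma_yxx = 0, Gamma_yxy = 0, Gamma_yyy = 0


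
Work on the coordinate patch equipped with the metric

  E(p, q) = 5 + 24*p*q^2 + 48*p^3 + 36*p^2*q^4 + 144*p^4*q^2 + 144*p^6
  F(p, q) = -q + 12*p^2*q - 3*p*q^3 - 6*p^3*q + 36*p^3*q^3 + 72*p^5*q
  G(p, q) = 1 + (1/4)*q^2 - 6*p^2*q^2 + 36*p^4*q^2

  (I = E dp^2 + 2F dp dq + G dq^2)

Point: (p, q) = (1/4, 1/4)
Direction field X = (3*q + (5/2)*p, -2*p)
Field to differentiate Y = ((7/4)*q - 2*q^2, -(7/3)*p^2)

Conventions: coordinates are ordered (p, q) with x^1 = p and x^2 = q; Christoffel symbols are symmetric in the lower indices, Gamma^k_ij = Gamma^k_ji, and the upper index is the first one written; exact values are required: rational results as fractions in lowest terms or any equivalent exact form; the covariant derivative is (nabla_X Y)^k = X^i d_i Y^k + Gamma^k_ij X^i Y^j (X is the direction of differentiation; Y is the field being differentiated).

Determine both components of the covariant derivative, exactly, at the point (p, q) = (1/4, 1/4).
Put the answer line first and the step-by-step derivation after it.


Answer: (nabla_X Y)^p = -37849/609984, (nabla_X Y)^q = -981131/609984

E = 6353/1024, F = -73/1024, G = 1025/1024 at the point
E_p = 1533/128, E_q = 219/64, F_p = 417/256, F_q = -79/256, G_p = -3/64, G_q = 1/128
EG - F^2 = 3177/512;  g^inv = (512/3177) * [[1025/1024, 73/1024], [73/1024, 6353/1024]]
first-kind symbols [ij,l] = (1/2)(d_i g_jl + d_j g_il - d_l g_ij): [pp,p] = E_p/2 = 1533/256, [pp,q] = F_p - E_q/2 = -21/256, [pq,p] = E_q/2 = 219/128, [pq,q] = G_p/2 = -3/128, [qq,p] = F_q - G_p/2 = -73/256, [qq,q] = G_q/2 = 1/256
Gamma^p_ij = (G*[ij,p] - F*[ij,q])/(EG - F^2), Gamma^q_ij = (E*[ij,q] - F*[ij,p])/(EG - F^2)
Gamma_ppp = 1022/1059, Gamma_ppq = 292/1059, Gamma_pqq = -146/3177, Gamma_qpp = -14/1059, Gamma_qpq = -4/1059, Gamma_qqq = 2/3177
X = (11/8, -1/2), Y = (5/16, -7/48) at the point


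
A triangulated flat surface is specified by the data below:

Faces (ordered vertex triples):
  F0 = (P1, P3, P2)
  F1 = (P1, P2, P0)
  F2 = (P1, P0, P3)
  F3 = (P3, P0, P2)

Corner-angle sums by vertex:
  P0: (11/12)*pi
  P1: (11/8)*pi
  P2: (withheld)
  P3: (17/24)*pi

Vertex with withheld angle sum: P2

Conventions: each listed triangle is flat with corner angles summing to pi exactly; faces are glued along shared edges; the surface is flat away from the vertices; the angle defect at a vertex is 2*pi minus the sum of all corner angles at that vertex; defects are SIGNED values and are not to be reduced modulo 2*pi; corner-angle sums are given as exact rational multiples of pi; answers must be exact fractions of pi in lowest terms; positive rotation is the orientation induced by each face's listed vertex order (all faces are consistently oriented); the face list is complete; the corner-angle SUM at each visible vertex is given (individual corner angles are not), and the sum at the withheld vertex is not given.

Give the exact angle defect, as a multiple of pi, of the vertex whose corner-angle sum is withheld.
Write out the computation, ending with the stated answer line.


V = 4, E = 6, F = 4; chi = V - E + F = 2
Gauss-Bonnet: total defect = 2*pi*chi = 4*pi; visible defects sum to 3*pi

Answer: defect(P2) = pi


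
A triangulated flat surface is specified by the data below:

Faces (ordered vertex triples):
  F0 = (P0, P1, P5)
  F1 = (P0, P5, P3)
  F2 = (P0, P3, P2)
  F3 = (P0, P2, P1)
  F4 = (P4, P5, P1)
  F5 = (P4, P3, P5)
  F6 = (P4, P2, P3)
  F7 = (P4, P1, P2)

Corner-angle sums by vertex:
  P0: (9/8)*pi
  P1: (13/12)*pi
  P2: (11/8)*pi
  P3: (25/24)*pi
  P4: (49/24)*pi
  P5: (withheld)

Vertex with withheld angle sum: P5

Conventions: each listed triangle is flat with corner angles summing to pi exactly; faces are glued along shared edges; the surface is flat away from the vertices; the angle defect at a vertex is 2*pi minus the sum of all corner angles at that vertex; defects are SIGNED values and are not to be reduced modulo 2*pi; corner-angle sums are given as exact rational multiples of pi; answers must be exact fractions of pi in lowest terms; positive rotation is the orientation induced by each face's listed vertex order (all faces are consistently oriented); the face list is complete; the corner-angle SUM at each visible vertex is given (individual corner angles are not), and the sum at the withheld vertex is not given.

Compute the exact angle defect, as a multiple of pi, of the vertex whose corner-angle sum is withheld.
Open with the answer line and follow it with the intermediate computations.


Answer: defect(P5) = (2/3)*pi

V = 6, E = 12, F = 8; chi = V - E + F = 2
Gauss-Bonnet: total defect = 2*pi*chi = 4*pi; visible defects sum to (10/3)*pi


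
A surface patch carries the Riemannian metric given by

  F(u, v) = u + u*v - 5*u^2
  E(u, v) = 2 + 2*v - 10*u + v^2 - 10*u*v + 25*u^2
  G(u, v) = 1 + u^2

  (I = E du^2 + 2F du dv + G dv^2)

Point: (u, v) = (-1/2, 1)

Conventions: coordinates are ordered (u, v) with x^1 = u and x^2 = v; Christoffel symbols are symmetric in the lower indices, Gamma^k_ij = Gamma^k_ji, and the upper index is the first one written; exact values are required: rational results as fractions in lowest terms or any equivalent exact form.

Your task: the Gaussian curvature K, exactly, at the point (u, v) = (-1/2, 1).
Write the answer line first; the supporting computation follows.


Answer: K = -4/1849

E = 85/4, F = -9/4, G = 5/4, EG - F^2 = 43/2 at the point
E_u = -45, E_v = 9, F_u = 7, F_v = -1/2, G_u = -1, G_v = 0
E_vv = 2, F_uv = 1, G_uu = 2
By Brioschi, K is (det M1 - det M2) divided by (EG - F^2) squared.
M1 = [[-E_vv/2 + F_uv - G_uu/2, E_u/2, F_u - E_v/2], [F_v - G_u/2, E, F], [G_v/2, F, G]] = [[-1, -45/2, 5/2], [0, 85/4, -9/4], [0, -9/4, 5/4]]; det M1 = -43/2
M2 = [[0, E_v/2, G_u/2], [E_v/2, E, F], [G_u/2, F, G]] = [[0, 9/2, -1/2], [9/2, 85/4, -9/4], [-1/2, -9/4, 5/4]]; det M2 = -41/2
det M1 - det M2 = -1; K = -1 / (43/2)^2 = -4/1849


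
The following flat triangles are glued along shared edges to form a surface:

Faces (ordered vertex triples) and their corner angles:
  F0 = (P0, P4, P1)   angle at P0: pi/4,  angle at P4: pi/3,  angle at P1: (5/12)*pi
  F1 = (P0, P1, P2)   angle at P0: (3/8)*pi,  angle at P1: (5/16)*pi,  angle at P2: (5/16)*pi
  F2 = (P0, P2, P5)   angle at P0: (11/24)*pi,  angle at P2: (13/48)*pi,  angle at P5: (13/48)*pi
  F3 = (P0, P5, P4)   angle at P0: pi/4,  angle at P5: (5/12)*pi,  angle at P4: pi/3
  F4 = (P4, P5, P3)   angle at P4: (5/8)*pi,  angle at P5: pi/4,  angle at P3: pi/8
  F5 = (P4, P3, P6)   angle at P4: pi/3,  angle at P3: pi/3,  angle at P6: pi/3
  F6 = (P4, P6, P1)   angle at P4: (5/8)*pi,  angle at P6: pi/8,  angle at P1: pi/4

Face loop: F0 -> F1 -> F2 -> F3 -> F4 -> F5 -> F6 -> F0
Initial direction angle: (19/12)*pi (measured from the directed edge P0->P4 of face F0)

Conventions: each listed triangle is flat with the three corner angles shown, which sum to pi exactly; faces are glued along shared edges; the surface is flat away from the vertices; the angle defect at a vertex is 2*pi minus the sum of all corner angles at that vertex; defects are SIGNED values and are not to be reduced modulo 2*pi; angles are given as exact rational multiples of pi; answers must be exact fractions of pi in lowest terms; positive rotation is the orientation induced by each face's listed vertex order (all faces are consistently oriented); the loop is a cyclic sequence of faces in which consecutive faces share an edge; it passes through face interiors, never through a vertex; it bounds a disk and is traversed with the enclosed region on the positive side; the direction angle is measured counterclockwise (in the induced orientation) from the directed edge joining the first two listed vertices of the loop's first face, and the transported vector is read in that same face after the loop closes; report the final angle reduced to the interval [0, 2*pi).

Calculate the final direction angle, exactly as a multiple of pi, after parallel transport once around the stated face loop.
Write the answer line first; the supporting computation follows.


Answer: final direction angle = 0

enclosed vertex P0: corner angles sum to (4/3)*pi, defect = 2*pi - (4/3)*pi = (2/3)*pi
enclosed vertex P4: corner angles sum to (9/4)*pi, defect = 2*pi - (9/4)*pi = -pi/4
adding the enclosed defects to the starting angle (mod 2*pi, induced orientation) gives the holonomy
final angle = (19/12)*pi + (5/12)*pi = 0 (mod 2*pi)


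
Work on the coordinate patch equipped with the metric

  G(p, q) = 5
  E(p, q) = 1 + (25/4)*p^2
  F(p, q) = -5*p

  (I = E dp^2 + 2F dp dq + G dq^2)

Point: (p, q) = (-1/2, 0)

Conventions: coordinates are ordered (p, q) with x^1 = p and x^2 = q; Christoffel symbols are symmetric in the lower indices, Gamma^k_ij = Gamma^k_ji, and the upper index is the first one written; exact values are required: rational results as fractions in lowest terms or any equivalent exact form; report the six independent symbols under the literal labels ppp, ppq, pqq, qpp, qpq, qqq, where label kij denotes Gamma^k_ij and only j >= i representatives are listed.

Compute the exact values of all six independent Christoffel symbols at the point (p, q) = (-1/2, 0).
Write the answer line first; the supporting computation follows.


Answer: Gamma_ppp = -10/21, Gamma_ppq = 0, Gamma_pqq = 0, Gamma_qpp = -16/21, Gamma_qpq = 0, Gamma_qqq = 0

E = 41/16, F = 5/2, G = 5 at the point
E_p = -25/4, E_q = 0, F_p = -5, F_q = 0, G_p = 0, G_q = 0
EG - F^2 = 105/16;  g^inv = (16/105) * [[5, -5/2], [-5/2, 41/16]]
first-kind symbols [ij,l] = (1/2)(d_i g_jl + d_j g_il - d_l g_ij): [pp,p] = E_p/2 = -25/8, [pp,q] = F_p - E_q/2 = -5, [pq,p] = E_q/2 = 0, [pq,q] = G_p/2 = 0, [qq,p] = F_q - G_p/2 = 0, [qq,q] = G_q/2 = 0
Gamma^p_ij = (G*[ij,p] - F*[ij,q])/(EG - F^2), Gamma^q_ij = (E*[ij,q] - F*[ij,p])/(EG - F^2)


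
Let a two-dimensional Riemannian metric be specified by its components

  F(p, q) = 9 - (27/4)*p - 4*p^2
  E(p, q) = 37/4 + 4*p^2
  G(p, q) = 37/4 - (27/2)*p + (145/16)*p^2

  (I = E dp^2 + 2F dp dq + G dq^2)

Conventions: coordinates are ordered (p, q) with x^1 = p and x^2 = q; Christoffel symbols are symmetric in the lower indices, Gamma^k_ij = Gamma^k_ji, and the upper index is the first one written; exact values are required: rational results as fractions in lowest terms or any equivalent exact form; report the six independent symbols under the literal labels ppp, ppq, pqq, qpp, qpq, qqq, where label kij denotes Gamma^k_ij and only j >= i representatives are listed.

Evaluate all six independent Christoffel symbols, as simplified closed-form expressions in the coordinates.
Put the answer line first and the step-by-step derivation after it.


Answer: Gamma_ppp = (272*p^3 - 8640*p^2 + 4060*p + 3888)/(1296*p^4 - 6912*p^3 + 9425*p^2 - 216*p + 292), Gamma_ppq = (2320*p^3 + 2187*p^2 - 8136*p + 3888)/(1296*p^4 - 6912*p^3 + 9425*p^2 - 216*p + 292), Gamma_pqq = (-21025*p^3 + 46980*p^2 - 44788*p + 15984)/(5184*p^4 - 27648*p^3 + 37700*p^2 - 864*p + 1168), Gamma_qpp = (-1024*p^3 - 7040*p - 3996)/(1296*p^4 - 6912*p^3 + 9425*p^2 - 216*p + 292), Gamma_qpq = (2320*p^3 - 1728*p^2 + 5365*p - 3996)/(1296*p^4 - 6912*p^3 + 9425*p^2 - 216*p + 292), Gamma_qqq = (-2320*p^3 - 2187*p^2 + 8136*p - 3888)/(1296*p^4 - 6912*p^3 + 9425*p^2 - 216*p + 292)

E = 37/4 + 4*p^2; F = 9 - (27/4)*p - 4*p^2; G = 37/4 - (27/2)*p + (145/16)*p^2
Gamma^k_ij = (1/2) g^{kl} (d_i g_jl + d_j g_il - d_l g_ij), with g^inv = (1/(EG-F^2)) [[G, -F], [-F, E]]
first partials: E_p = 8*p, E_q = 0, F_p = -27/4 - 8*p, F_q = 0, G_p = -27/2 + (145/8)*p, G_q = 0
D = EG - F^2 = 73/16 - (27/8)*p + (9425/64)*p^2 - 108*p^3 + (81/4)*p^4
expanded: Gamma^p_pp = (G E_p - 2F F_p + F E_q)/(2D), Gamma^p_pq = (G E_q - F G_p)/(2D), Gamma^p_qq = (2G F_q - G G_p - F G_q)/(2D), Gamma^q_pp = (2E F_p - E E_q - F E_p)/(2D), Gamma^q_pq = (E G_p - F E_q)/(2D), Gamma^q_qq = (E G_q - 2F F_q + F G_p)/(2D); substitute and cancel common factors


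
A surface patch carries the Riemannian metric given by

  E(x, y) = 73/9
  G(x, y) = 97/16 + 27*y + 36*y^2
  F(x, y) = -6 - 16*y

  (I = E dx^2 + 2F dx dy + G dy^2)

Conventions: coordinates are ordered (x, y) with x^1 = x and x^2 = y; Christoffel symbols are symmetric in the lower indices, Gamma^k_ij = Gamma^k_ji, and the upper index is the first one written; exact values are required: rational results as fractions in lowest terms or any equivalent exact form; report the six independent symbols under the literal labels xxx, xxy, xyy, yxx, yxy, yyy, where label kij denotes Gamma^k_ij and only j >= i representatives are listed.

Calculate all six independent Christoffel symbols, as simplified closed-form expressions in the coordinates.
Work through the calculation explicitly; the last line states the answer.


E = 73/9; F = -6 - 16*y; G = 97/16 + 27*y + 36*y^2
Gamma^k_ij = (1/2) g^{kl} (d_i g_jl + d_j g_il - d_l g_ij), with g^inv = (1/(EG-F^2)) [[G, -F], [-F, E]]
first partials: E_x = 0, E_y = 0, F_x = 0, F_y = -16, G_x = 0, G_y = 27 + 72*y
D = EG - F^2 = 1897/144 + 27*y + 36*y^2
expanded: Gamma^x_xx = (G E_x - 2F F_x + F E_y)/(2D), Gamma^x_xy = (G E_y - F G_x)/(2D), Gamma^x_yy = (2G F_y - G G_x - F G_y)/(2D), Gamma^y_xx = (2E F_x - E E_y - F E_x)/(2D), Gamma^y_xy = (E G_x - F E_y)/(2D), Gamma^y_yy = (E G_y - 2F F_y + F G_x)/(2D); substitute and cancel common factors

Answer: Gamma_xxx = 0, Gamma_xxy = 0, Gamma_xyy = -2304/(5184*y^2 + 3888*y + 1897), Gamma_yxx = 0, Gamma_yxy = 0, Gamma_yyy = (5184*y + 1944)/(5184*y^2 + 3888*y + 1897)


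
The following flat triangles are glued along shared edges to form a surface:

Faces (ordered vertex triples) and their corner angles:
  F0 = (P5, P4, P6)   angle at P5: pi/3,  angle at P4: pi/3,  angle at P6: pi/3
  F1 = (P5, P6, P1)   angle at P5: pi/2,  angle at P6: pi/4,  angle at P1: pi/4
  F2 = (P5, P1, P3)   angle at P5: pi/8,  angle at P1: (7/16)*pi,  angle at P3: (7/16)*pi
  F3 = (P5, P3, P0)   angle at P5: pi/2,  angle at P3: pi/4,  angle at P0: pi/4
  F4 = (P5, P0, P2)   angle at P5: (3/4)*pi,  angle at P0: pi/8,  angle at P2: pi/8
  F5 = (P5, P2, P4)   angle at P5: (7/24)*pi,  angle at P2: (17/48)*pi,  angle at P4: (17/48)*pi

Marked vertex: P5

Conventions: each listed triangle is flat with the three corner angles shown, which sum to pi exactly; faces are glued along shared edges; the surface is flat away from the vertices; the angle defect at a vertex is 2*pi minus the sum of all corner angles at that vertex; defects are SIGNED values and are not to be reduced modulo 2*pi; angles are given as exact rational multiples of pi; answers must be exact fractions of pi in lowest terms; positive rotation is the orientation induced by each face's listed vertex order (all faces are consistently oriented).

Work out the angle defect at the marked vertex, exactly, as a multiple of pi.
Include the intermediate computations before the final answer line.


Sum of corner angles at P5: (5/2)*pi
defect = 2*pi - (5/2)*pi

Answer: defect(P5) = -pi/2


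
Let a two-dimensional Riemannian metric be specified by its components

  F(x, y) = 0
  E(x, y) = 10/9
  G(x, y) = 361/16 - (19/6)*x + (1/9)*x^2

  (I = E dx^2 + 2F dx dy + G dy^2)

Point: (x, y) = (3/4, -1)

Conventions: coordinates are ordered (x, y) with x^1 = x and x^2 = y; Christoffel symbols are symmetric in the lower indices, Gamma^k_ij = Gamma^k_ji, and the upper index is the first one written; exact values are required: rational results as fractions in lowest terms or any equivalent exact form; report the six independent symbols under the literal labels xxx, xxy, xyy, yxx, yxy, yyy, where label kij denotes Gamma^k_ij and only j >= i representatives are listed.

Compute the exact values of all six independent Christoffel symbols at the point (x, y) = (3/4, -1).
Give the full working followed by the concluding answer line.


E = 10/9, F = 0, G = 81/4 at the point
E_x = 0, E_y = 0, F_x = 0, F_y = 0, G_x = -3, G_y = 0
EG - F^2 = 45/2;  g^inv = (2/45) * [[81/4, 0], [0, 10/9]]
first-kind symbols [ij,l] = (1/2)(d_i g_jl + d_j g_il - d_l g_ij): [xx,x] = E_x/2 = 0, [xx,y] = F_x - E_y/2 = 0, [xy,x] = E_y/2 = 0, [xy,y] = G_x/2 = -3/2, [yy,x] = F_y - G_x/2 = 3/2, [yy,y] = G_y/2 = 0
Gamma^x_ij = (G*[ij,x] - F*[ij,y])/(EG - F^2), Gamma^y_ij = (E*[ij,y] - F*[ij,x])/(EG - F^2)

Answer: Gamma_xxx = 0, Gamma_xxy = 0, Gamma_xyy = 27/20, Gamma_yxx = 0, Gamma_yxy = -2/27, Gamma_yyy = 0


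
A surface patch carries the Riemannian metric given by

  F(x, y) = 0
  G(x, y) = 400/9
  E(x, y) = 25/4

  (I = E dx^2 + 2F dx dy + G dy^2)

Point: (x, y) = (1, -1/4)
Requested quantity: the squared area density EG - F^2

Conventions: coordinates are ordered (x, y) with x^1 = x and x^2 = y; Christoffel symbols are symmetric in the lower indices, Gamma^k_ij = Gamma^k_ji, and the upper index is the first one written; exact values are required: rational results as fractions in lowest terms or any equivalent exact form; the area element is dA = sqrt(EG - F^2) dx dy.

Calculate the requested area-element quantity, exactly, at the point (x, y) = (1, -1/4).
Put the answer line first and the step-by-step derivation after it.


Answer: EG - F^2 = 2500/9

E = 25/4, F = 0, G = 400/9; EG - F^2 = 2500/9


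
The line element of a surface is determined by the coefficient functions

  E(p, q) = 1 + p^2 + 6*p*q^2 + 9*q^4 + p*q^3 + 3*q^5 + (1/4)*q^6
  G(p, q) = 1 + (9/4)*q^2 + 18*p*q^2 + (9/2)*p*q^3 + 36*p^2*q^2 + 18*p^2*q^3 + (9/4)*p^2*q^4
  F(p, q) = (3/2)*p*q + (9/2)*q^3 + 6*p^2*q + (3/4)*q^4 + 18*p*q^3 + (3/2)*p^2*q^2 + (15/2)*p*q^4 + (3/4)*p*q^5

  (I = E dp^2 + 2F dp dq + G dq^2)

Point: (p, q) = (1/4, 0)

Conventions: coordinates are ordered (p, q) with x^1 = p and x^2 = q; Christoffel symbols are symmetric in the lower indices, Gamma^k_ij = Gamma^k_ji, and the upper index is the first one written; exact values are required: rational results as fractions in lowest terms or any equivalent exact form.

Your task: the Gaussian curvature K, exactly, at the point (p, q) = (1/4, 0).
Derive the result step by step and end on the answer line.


E = 17/16, F = 0, G = 1, EG - F^2 = 17/16 at the point
E_p = 1/2, E_q = 0, F_p = 0, F_q = 3/4, G_p = 0, G_q = 0
E_qq = 3, F_pq = 9/2, G_pp = 0
Apply the Brioschi formula K = (det M1 - det M2)/(EG - F^2)^2 over the derivative matrices of E, F, G.
M1 = [[-E_qq/2 + F_pq - G_pp/2, E_p/2, F_p - E_q/2], [F_q - G_p/2, E, F], [G_q/2, F, G]] = [[3, 1/4, 0], [3/4, 17/16, 0], [0, 0, 1]]; det M1 = 3
M2 = [[0, E_q/2, G_p/2], [E_q/2, E, F], [G_p/2, F, G]] = [[0, 0, 0], [0, 17/16, 0], [0, 0, 1]]; det M2 = 0
det M1 - det M2 = 3; K = 3 / (17/16)^2 = 768/289

Answer: K = 768/289


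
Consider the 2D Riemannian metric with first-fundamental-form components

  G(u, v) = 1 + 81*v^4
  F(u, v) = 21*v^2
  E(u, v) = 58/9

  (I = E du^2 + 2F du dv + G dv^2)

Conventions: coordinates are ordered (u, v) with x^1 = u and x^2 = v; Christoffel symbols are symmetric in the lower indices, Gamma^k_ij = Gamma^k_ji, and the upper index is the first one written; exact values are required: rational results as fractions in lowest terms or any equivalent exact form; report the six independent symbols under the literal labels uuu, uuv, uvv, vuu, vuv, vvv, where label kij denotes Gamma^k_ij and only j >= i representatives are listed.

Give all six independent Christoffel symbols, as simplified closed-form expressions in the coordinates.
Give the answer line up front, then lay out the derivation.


Answer: Gamma_uuu = 0, Gamma_uuv = 0, Gamma_uvv = 378*v/(729*v^4 + 58), Gamma_vuu = 0, Gamma_vuv = 0, Gamma_vvv = 1458*v^3/(729*v^4 + 58)

E = 58/9; F = 21*v^2; G = 1 + 81*v^4
Gamma^k_ij = (1/2) g^{kl} (d_i g_jl + d_j g_il - d_l g_ij), with g^inv = (1/(EG-F^2)) [[G, -F], [-F, E]]
first partials: E_u = 0, E_v = 0, F_u = 0, F_v = 42*v, G_u = 0, G_v = 324*v^3
D = EG - F^2 = 58/9 + 81*v^4
expanded: Gamma^u_uu = (G E_u - 2F F_u + F E_v)/(2D), Gamma^u_uv = (G E_v - F G_u)/(2D), Gamma^u_vv = (2G F_v - G G_u - F G_v)/(2D), Gamma^v_uu = (2E F_u - E E_v - F E_u)/(2D), Gamma^v_uv = (E G_u - F E_v)/(2D), Gamma^v_vv = (E G_v - 2F F_v + F G_u)/(2D); substitute and cancel common factors


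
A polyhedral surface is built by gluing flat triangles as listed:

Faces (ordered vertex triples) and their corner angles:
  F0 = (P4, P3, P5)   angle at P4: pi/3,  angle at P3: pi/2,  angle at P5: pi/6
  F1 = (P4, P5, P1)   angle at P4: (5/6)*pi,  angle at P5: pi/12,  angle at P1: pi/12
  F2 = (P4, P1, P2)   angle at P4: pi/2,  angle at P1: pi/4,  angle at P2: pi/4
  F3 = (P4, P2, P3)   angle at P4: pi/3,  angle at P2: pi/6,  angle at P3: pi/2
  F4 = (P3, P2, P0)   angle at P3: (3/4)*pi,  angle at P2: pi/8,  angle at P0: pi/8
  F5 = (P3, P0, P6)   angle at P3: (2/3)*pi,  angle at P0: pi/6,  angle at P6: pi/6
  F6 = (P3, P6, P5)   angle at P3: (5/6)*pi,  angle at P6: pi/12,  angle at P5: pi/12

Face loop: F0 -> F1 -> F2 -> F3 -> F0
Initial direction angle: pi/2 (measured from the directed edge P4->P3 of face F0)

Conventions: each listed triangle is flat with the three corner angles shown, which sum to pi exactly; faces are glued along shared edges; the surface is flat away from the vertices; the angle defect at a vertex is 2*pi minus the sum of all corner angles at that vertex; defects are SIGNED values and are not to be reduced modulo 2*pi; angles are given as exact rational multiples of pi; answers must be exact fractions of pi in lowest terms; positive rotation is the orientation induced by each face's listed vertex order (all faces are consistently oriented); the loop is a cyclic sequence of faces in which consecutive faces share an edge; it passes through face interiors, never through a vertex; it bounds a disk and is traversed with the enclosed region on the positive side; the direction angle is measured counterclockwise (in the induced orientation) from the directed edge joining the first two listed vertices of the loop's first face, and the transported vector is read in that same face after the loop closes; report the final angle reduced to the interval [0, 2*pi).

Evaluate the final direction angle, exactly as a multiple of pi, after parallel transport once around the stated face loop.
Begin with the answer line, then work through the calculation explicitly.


Answer: final direction angle = pi/2

enclosed vertex P4: corner angles sum to 2*pi, defect = 2*pi - 2*pi = 0
holonomy = initial angle + sum of enclosed defects (mod 2*pi), positive in the induced orientation
final angle = pi/2 + 0 = pi/2 (mod 2*pi)
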